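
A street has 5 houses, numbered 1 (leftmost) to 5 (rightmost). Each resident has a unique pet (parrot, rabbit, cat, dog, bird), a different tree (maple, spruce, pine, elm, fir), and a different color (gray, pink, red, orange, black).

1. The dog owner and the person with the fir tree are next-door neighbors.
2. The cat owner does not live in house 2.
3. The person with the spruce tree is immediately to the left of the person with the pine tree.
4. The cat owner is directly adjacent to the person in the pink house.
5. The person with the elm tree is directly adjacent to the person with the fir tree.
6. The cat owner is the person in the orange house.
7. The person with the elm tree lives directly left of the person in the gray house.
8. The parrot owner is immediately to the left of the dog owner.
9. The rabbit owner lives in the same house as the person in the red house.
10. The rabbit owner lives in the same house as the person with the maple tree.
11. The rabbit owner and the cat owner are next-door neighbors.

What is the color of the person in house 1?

The cat owner is narrowed to house 1 or 3 or 4 or 5; consider each.
Placing it in house 1 and house 3 and house 5 leads to a contradiction, so it's in house 4.
The person in the orange house is in house 4 (clue 6).
So house 1 gets black for color.
House 2 color: only gray fits.
Clue 7 places the person with the elm tree in house 1.
The person with the fir tree is in house 2 (clue 5).
Clue 1 places the dog owner in house 3.
Clue 8: the parrot owner is in house 2.
So house 1 gets bird for pet.
The only pet still possible for house 5 is rabbit.
The person in the red house is in house 5 (clue 9).
Clue 10 places the person with the maple tree in house 5.
House 3's tree must be spruce (nothing else left).
The only tree still possible for house 4 is pine.
House 3's color must be pink (nothing else left).
So: house 1 = bird/elm/black, house 2 = parrot/fir/gray, house 3 = dog/spruce/pink, house 4 = cat/pine/orange, house 5 = rabbit/maple/red.

black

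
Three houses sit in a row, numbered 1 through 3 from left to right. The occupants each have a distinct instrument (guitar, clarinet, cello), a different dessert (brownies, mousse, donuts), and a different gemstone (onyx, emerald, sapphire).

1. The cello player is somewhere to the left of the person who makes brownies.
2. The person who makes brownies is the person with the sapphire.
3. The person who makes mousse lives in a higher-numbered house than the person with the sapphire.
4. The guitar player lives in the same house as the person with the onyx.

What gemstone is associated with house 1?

emerald

Clue 3: the person who makes mousse is in house 3.
The person with the sapphire is in house 2 (clue 3).
The only dessert still possible for house 1 is donuts.
So house 2 gets brownies for dessert.
The cello player is in house 1 (clue 1).
House 2 instrument: only clarinet fits.
House 3's instrument must be guitar (nothing else left).
The person with the onyx is in house 3 (clue 4).
So house 1 gets emerald for gemstone.
So: house 1 = cello/donuts/emerald, house 2 = clarinet/brownies/sapphire, house 3 = guitar/mousse/onyx.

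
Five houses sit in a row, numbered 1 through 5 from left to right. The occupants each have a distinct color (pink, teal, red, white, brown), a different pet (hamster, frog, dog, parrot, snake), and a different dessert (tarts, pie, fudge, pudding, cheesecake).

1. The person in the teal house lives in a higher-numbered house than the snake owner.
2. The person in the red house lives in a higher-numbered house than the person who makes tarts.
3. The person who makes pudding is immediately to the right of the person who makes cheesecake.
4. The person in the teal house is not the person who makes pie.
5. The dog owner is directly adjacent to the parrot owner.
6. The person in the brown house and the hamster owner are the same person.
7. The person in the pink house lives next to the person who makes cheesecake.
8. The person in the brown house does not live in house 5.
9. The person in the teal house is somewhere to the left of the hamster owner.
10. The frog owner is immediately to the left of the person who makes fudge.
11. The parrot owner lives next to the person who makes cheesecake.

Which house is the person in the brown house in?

3

The person in the brown house is narrowed to house 3 or 4; consider each.
Placing it in house 4 leads to a contradiction, so it's in house 3.
By clue 6, the hamster owner is in house 3.
From clue 9, the person in the teal house must be in house 2.
The snake owner is in house 1 (clue 1).
So house 2 gets frog for pet.
House 2 dessert: only tarts fits.
By clue 10, the person who makes fudge is in house 3.
The only color still possible for house 1 is white.
So house 1 gets pie for dessert.
House 4's dessert must be cheesecake (nothing else left).
House 5's dessert must be pudding (nothing else left).
From clue 7, the person in the pink house must be in house 5.
Clue 11 places the parrot owner in house 5.
House 4's color must be red (nothing else left).
That leaves dog as the pet for house 4.
So: house 1 = white/snake/pie, house 2 = teal/frog/tarts, house 3 = brown/hamster/fudge, house 4 = red/dog/cheesecake, house 5 = pink/parrot/pudding.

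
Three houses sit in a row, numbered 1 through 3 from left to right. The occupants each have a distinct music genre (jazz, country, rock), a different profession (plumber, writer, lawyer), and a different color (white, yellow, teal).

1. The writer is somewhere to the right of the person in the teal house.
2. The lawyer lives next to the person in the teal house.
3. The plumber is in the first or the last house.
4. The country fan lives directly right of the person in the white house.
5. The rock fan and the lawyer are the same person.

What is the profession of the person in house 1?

plumber

So house 3 gets yellow for color.
The country fan is narrowed to house 2 or 3; consider each.
Placing it in house 2 leads to a contradiction, so it's in house 3.
From clue 4, the person in the white house must be in house 2.
That leaves teal as the color for house 1.
By clue 2, the lawyer is in house 2.
The rock fan is in house 2 (clue 5).
That leaves jazz as the music genre for house 1.
The only profession still possible for house 1 is plumber.
So house 3 gets writer for profession.
So: house 1 = jazz/plumber/teal, house 2 = rock/lawyer/white, house 3 = country/writer/yellow.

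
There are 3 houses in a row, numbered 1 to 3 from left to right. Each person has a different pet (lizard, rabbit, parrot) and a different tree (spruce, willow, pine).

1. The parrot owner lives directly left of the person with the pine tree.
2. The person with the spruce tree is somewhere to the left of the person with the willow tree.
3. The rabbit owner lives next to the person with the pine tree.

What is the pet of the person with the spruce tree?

That leaves spruce as the tree for house 1.
The parrot owner is narrowed to house 1 or 2; consider each.
Placing it in house 2 leads to a contradiction, so it's in house 1.
By clue 1, the person with the pine tree is in house 2.
House 2's pet must be lizard (nothing else left).
The only pet still possible for house 3 is rabbit.
House 3's tree must be willow (nothing else left).
So: house 1 = parrot/spruce, house 2 = lizard/pine, house 3 = rabbit/willow.

parrot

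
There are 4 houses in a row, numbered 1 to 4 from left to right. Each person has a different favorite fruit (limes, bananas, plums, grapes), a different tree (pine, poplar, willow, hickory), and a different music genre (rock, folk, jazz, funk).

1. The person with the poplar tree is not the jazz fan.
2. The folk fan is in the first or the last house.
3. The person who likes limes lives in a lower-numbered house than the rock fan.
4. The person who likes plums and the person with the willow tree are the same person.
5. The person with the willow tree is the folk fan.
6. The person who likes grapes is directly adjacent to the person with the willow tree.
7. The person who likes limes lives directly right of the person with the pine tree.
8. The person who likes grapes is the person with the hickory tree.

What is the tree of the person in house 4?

The person who likes grapes is narrowed to house 2 or 3; consider each.
Placing it in house 2 leads to a contradiction, so it's in house 3.
The person with the willow tree is in house 4 (clue 6).
From clue 8, the person with the hickory tree must be in house 3.
Clue 4: the person who likes plums is in house 4.
By clue 5, the folk fan is in house 4.
The person with the pine tree is in house 1 (clue 7).
House 1's favorite fruit must be bananas (nothing else left).
House 2 favorite fruit: only limes fits.
The only tree still possible for house 2 is poplar.
House 1's music genre must be jazz (nothing else left).
House 2 music genre: only funk fits.
So house 3 gets rock for music genre.
So: house 1 = bananas/pine/jazz, house 2 = limes/poplar/funk, house 3 = grapes/hickory/rock, house 4 = plums/willow/folk.

willow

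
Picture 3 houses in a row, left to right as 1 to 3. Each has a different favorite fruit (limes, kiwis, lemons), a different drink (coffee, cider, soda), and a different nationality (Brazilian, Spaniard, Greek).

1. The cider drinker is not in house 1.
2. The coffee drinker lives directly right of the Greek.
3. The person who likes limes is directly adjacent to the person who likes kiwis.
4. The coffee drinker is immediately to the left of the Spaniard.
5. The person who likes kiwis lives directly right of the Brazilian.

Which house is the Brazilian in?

2

Clue 4: the coffee drinker is in house 2.
Clue 4: the Spaniard is in house 3.
House 1's drink must be soda (nothing else left).
So house 3 gets cider for drink.
From clue 2, the Greek must be in house 1.
House 2 nationality: only Brazilian fits.
From clue 5, the person who likes kiwis must be in house 3.
From clue 3, the person who likes limes must be in house 2.
House 1 favorite fruit: only lemons fits.
So: house 1 = lemons/soda/Greek, house 2 = limes/coffee/Brazilian, house 3 = kiwis/cider/Spaniard.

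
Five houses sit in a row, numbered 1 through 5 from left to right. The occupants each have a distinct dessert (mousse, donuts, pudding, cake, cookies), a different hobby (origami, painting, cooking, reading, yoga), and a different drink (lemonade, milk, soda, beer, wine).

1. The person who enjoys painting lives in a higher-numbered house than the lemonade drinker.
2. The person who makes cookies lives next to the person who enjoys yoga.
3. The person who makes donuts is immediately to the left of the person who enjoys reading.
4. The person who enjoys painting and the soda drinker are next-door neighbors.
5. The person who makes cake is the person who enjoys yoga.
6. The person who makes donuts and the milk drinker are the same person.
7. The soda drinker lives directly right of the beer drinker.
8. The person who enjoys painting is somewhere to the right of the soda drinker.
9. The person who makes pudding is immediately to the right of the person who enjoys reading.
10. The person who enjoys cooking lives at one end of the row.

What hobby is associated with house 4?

yoga

The only drink still possible for house 5 is wine.
The person who enjoys cooking is narrowed to house 1 or 5; consider each.
Placing it in house 5 leads to a contradiction, so it's in house 1.
The person who makes donuts is narrowed to house 1 or 2 or 3; consider each.
Placing it in house 2 and house 3 leads to a contradiction, so it's in house 1.
Clue 3: the person who enjoys reading is in house 2.
By clue 6, the milk drinker is in house 1.
Clue 9 places the person who makes pudding in house 3.
House 3's hobby must be origami (nothing else left).
So house 2 gets mousse for dessert.
The person who makes cake is narrowed to house 4 or 5; consider each.
Placing it in house 5 leads to a contradiction, so it's in house 4.
Clue 5: the person who enjoys yoga is in house 4.
House 5 dessert: only cookies fits.
So house 5 gets painting for hobby.
From clue 4, the soda drinker must be in house 4.
Clue 7 places the beer drinker in house 3.
That leaves lemonade as the drink for house 2.
So: house 1 = donuts/cooking/milk, house 2 = mousse/reading/lemonade, house 3 = pudding/origami/beer, house 4 = cake/yoga/soda, house 5 = cookies/painting/wine.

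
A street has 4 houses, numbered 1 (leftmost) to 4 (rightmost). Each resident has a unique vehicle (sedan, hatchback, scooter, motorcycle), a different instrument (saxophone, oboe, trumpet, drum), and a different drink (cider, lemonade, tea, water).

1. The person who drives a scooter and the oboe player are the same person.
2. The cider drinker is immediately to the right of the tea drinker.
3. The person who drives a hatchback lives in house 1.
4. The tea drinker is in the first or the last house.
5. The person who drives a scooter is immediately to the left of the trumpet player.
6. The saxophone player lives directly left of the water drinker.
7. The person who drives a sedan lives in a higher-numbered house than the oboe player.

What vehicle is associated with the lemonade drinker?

sedan

Clue 3: the person who drives a hatchback is in house 1.
The tea drinker is in house 1 (clue 4).
Clue 2: the cider drinker is in house 2.
The only instrument still possible for house 1 is drum.
That leaves trumpet as the instrument for house 4.
From clue 5, the person who drives a scooter must be in house 3.
House 2's vehicle must be motorcycle (nothing else left).
That leaves sedan as the vehicle for house 4.
Clue 1 places the oboe player in house 3.
So house 2 gets saxophone for instrument.
By clue 6, the water drinker is in house 3.
House 4 drink: only lemonade fits.
So: house 1 = hatchback/drum/tea, house 2 = motorcycle/saxophone/cider, house 3 = scooter/oboe/water, house 4 = sedan/trumpet/lemonade.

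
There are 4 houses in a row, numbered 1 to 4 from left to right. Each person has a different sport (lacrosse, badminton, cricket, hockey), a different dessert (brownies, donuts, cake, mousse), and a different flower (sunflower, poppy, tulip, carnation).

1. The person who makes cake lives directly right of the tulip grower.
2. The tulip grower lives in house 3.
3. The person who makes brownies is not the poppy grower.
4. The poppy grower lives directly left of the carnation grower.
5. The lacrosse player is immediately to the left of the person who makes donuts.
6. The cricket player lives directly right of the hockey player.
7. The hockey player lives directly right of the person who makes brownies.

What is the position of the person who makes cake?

4

From clue 2, the tulip grower must be in house 3.
From clue 1, the person who makes cake must be in house 4.
By clue 4, the poppy grower is in house 1.
The carnation grower is in house 2 (clue 4).
House 4 flower: only sunflower fits.
Clue 3: the person who makes brownies is in house 2.
From clue 7, the hockey player must be in house 3.
House 1 dessert: only mousse fits.
House 3's dessert must be donuts (nothing else left).
From clue 5, the lacrosse player must be in house 2.
So house 1 gets badminton for sport.
House 4 sport: only cricket fits.
So: house 1 = badminton/mousse/poppy, house 2 = lacrosse/brownies/carnation, house 3 = hockey/donuts/tulip, house 4 = cricket/cake/sunflower.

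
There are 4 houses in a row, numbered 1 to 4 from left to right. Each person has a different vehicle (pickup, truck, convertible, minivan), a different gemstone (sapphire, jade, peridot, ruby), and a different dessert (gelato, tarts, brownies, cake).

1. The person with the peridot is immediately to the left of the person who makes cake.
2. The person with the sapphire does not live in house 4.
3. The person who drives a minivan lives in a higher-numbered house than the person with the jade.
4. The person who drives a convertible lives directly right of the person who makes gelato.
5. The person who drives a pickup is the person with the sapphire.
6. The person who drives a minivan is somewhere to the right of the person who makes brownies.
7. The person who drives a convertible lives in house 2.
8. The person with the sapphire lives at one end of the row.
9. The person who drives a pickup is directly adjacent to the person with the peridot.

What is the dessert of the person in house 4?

tarts

The person who drives a convertible is in house 2 (clue 7).
By clue 8, the person with the sapphire is in house 1.
That leaves ruby as the gemstone for house 4.
By clue 4, the person who makes gelato is in house 1.
The person who drives a pickup is in house 1 (clue 5).
By clue 9, the person with the peridot is in house 2.
House 3 gemstone: only jade fits.
Clue 1 places the person who makes cake in house 3.
By clue 3, the person who drives a minivan is in house 4.
The only vehicle still possible for house 3 is truck.
That leaves tarts as the dessert for house 4.
House 2's dessert must be brownies (nothing else left).
So: house 1 = pickup/sapphire/gelato, house 2 = convertible/peridot/brownies, house 3 = truck/jade/cake, house 4 = minivan/ruby/tarts.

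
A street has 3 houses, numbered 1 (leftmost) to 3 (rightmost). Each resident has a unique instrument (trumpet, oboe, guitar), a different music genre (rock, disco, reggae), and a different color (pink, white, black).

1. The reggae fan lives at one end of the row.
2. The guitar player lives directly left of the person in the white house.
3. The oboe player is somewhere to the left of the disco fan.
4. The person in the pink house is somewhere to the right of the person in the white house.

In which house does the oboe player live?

From clue 4, the person in the pink house must be in house 3.
From clue 4, the person in the white house must be in house 2.
House 3 instrument: only trumpet fits.
That leaves black as the color for house 1.
Clue 2 places the guitar player in house 1.
That leaves oboe as the instrument for house 2.
The disco fan is in house 3 (clue 3).
So house 1 gets reggae for music genre.
House 2 music genre: only rock fits.
So: house 1 = guitar/reggae/black, house 2 = oboe/rock/white, house 3 = trumpet/disco/pink.

2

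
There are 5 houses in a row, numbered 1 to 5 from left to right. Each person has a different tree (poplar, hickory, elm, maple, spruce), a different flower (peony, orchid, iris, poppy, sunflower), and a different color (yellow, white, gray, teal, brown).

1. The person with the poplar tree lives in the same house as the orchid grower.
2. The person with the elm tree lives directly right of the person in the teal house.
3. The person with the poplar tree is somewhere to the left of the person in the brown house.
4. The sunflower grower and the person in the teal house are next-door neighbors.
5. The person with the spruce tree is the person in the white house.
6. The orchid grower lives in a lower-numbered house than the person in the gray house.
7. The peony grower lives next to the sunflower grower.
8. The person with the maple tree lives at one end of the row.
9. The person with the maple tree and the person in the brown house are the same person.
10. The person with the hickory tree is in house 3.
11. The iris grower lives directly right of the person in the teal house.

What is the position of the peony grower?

The person with the maple tree is in house 5 (clue 9).
Clue 9 places the person in the brown house in house 5.
Clue 10: the person with the hickory tree is in house 3.
The person with the elm tree is narrowed to house 2 or 4; consider each.
Placing it in house 2 leads to a contradiction, so it's in house 4.
Clue 2 places the person in the teal house in house 3.
Clue 11 places the iris grower in house 4.
So house 2 gets sunflower for flower.
From clue 1, the person with the poplar tree must be in house 1.
The only tree still possible for house 2 is spruce.
The only flower still possible for house 1 is orchid.
That leaves poppy as the flower for house 5.
The person in the white house is in house 2 (clue 5).
House 3 flower: only peony fits.
The only color still possible for house 1 is yellow.
The only color still possible for house 4 is gray.
So: house 1 = poplar/orchid/yellow, house 2 = spruce/sunflower/white, house 3 = hickory/peony/teal, house 4 = elm/iris/gray, house 5 = maple/poppy/brown.

3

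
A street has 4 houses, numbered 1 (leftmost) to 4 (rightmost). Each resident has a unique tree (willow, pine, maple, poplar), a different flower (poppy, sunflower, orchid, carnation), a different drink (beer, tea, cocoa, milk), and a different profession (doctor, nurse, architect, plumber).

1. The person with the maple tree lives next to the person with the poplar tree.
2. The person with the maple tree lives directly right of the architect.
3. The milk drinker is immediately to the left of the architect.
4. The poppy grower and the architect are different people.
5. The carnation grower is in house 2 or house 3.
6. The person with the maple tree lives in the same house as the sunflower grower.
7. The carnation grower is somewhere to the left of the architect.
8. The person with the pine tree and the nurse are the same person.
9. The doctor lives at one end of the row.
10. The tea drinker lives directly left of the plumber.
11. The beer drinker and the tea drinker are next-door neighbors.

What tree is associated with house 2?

Clue 7: the carnation grower is in house 2.
Clue 7 places the architect in house 3.
The person with the maple tree is in house 4 (clue 2).
Clue 3: the milk drinker is in house 2.
Clue 6 places the sunflower grower in house 4.
House 3 flower: only orchid fits.
From clue 1, the person with the poplar tree must be in house 3.
Clue 11 places the tea drinker in house 3.
That leaves poppy as the flower for house 1.
So house 1 gets cocoa for drink.
So house 4 gets beer for drink.
Clue 10: the plumber is in house 4.
House 2 profession: only nurse fits.
From clue 8, the person with the pine tree must be in house 2.
The only tree still possible for house 1 is willow.
House 1 profession: only doctor fits.
So: house 1 = willow/poppy/cocoa/doctor, house 2 = pine/carnation/milk/nurse, house 3 = poplar/orchid/tea/architect, house 4 = maple/sunflower/beer/plumber.

pine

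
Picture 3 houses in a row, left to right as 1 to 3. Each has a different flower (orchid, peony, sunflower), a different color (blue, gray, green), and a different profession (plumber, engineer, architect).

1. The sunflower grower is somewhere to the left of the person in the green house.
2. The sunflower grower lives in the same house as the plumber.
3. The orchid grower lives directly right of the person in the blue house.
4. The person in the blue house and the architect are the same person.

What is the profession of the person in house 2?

House 3's profession must be engineer (nothing else left).
The orchid grower is narrowed to house 2 or 3; consider each.
Placing it in house 2 leads to a contradiction, so it's in house 3.
By clue 3, the person in the blue house is in house 2.
From clue 4, the architect must be in house 2.
House 1 color: only gray fits.
So house 3 gets green for color.
So house 1 gets plumber for profession.
The sunflower grower is in house 1 (clue 2).
House 2's flower must be peony (nothing else left).
So: house 1 = sunflower/gray/plumber, house 2 = peony/blue/architect, house 3 = orchid/green/engineer.

architect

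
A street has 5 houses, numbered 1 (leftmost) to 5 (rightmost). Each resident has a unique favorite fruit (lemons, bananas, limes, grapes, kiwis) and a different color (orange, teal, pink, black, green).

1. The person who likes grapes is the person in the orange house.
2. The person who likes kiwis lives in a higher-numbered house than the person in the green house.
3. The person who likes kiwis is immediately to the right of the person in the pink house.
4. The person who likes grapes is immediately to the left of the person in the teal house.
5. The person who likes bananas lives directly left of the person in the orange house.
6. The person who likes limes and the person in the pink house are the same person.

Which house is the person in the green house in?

1

The person who likes bananas is narrowed to house 1 or 2 or 3; consider each.
Placing it in house 2 and house 3 leads to a contradiction, so it's in house 1.
Clue 5 places the person in the orange house in house 2.
Clue 1 places the person who likes grapes in house 2.
The person in the teal house is in house 3 (clue 4).
The only color still possible for house 1 is green.
House 4's color must be pink (nothing else left).
The only color still possible for house 5 is black.
The person who likes kiwis is in house 5 (clue 3).
By clue 6, the person who likes limes is in house 4.
So house 3 gets lemons for favorite fruit.
So: house 1 = bananas/green, house 2 = grapes/orange, house 3 = lemons/teal, house 4 = limes/pink, house 5 = kiwis/black.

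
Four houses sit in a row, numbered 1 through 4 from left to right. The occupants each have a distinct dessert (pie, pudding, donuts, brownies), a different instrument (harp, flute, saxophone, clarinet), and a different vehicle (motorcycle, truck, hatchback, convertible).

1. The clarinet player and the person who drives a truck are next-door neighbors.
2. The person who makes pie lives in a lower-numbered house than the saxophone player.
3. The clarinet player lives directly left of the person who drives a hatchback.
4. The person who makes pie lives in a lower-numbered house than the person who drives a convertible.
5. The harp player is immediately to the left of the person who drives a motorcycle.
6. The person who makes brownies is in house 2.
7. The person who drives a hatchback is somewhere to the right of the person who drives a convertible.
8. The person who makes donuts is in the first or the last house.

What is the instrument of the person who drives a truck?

The person who makes brownies is in house 2 (clue 6).
House 1's vehicle must be truck (nothing else left).
From clue 1, the clarinet player must be in house 2.
Clue 3 places the person who drives a hatchback in house 3.
From clue 4, the person who makes pie must be in house 1.
The person who drives a convertible is in house 2 (clue 7).
The only dessert still possible for house 3 is pudding.
So house 4 gets donuts for dessert.
That leaves motorcycle as the vehicle for house 4.
The harp player is in house 3 (clue 5).
So house 1 gets flute for instrument.
That leaves saxophone as the instrument for house 4.
So: house 1 = pie/flute/truck, house 2 = brownies/clarinet/convertible, house 3 = pudding/harp/hatchback, house 4 = donuts/saxophone/motorcycle.

flute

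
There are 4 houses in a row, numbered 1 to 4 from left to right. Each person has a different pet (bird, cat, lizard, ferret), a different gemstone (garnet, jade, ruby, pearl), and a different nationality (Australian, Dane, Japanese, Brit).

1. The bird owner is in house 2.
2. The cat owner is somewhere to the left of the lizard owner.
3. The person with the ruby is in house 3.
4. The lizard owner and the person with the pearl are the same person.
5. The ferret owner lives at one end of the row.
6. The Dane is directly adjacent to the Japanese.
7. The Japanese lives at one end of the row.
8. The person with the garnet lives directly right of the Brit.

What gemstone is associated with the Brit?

jade

From clue 1, the bird owner must be in house 2.
From clue 3, the person with the ruby must be in house 3.
House 1 gemstone: only jade fits.
From clue 4, the lizard owner must be in house 4.
Clue 4: the person with the pearl is in house 4.
The only pet still possible for house 1 is ferret.
So house 3 gets cat for pet.
The only gemstone still possible for house 2 is garnet.
Clue 8: the Brit is in house 1.
The Dane is in house 3 (clue 6).
House 2 nationality: only Australian fits.
That leaves Japanese as the nationality for house 4.
So: house 1 = ferret/jade/Brit, house 2 = bird/garnet/Australian, house 3 = cat/ruby/Dane, house 4 = lizard/pearl/Japanese.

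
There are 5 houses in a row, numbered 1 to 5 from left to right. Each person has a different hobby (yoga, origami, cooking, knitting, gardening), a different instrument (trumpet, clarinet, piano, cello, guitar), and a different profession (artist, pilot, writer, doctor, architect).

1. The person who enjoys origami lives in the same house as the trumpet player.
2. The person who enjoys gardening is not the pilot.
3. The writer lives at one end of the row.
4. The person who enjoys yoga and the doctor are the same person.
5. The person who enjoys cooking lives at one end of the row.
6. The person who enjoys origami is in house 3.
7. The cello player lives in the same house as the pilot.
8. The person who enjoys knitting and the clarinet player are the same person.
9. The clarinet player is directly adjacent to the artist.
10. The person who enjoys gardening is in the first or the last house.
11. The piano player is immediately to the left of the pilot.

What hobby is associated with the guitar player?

gardening

From clue 6, the person who enjoys origami must be in house 3.
Clue 1 places the trumpet player in house 3.
The person who enjoys cooking is narrowed to house 1 or 5; consider each.
Placing it in house 1 leads to a contradiction, so it's in house 5.
House 1's hobby must be gardening (nothing else left).
The person who enjoys knitting is narrowed to house 2 or 4; consider each.
Placing it in house 4 leads to a contradiction, so it's in house 2.
From clue 8, the clarinet player must be in house 2.
That leaves yoga as the hobby for house 4.
The only instrument still possible for house 5 is cello.
From clue 4, the doctor must be in house 4.
Clue 7 places the pilot in house 5.
Clue 11: the piano player is in house 4.
So house 1 gets guitar for instrument.
House 1 profession: only writer fits.
So house 2 gets architect for profession.
So house 3 gets artist for profession.
So: house 1 = gardening/guitar/writer, house 2 = knitting/clarinet/architect, house 3 = origami/trumpet/artist, house 4 = yoga/piano/doctor, house 5 = cooking/cello/pilot.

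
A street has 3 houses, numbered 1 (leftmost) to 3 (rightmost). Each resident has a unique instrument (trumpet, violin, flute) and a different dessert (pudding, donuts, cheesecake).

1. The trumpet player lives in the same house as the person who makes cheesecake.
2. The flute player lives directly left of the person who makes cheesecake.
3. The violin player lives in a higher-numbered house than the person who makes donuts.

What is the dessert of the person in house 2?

So house 1 gets flute for instrument.
From clue 2, the person who makes cheesecake must be in house 2.
So house 3 gets pudding for dessert.
By clue 1, the trumpet player is in house 2.
House 3's instrument must be violin (nothing else left).
That leaves donuts as the dessert for house 1.
So: house 1 = flute/donuts, house 2 = trumpet/cheesecake, house 3 = violin/pudding.

cheesecake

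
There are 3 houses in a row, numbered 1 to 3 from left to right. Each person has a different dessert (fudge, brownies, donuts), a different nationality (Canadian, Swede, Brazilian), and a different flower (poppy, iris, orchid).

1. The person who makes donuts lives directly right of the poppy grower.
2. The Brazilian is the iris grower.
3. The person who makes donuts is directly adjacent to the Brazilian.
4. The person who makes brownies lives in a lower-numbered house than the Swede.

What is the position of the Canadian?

1

The person who makes brownies is narrowed to house 1 or 2; consider each.
Placing it in house 2 leads to a contradiction, so it's in house 1.
The person who makes donuts is narrowed to house 2 or 3; consider each.
Placing it in house 3 leads to a contradiction, so it's in house 2.
The poppy grower is in house 1 (clue 1).
That leaves fudge as the dessert for house 3.
From clue 2, the Brazilian must be in house 3.
By clue 2, the iris grower is in house 3.
That leaves Canadian as the nationality for house 1.
So house 2 gets Swede for nationality.
That leaves orchid as the flower for house 2.
So: house 1 = brownies/Canadian/poppy, house 2 = donuts/Swede/orchid, house 3 = fudge/Brazilian/iris.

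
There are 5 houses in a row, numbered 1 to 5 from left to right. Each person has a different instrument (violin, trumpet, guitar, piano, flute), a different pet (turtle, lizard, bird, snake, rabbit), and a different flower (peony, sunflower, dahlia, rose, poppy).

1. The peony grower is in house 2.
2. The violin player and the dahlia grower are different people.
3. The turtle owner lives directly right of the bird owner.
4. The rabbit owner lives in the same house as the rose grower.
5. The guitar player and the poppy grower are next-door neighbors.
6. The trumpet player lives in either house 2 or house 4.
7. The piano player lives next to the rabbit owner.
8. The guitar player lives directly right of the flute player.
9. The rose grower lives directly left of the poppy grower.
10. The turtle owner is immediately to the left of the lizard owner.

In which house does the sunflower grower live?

1

From clue 1, the peony grower must be in house 2.
So house 1 gets violin for instrument.
House 1's flower must be sunflower (nothing else left).
The trumpet player is narrowed to house 2 or 4; consider each.
Placing it in house 4 leads to a contradiction, so it's in house 2.
The flute player is narrowed to house 3 or 4; consider each.
Placing it in house 4 leads to a contradiction, so it's in house 3.
From clue 8, the guitar player must be in house 4.
So house 5 gets piano for instrument.
The poppy grower is in house 5 (clue 5).
Clue 7: the rabbit owner is in house 4.
From clue 9, the rose grower must be in house 4.
The only flower still possible for house 3 is dahlia.
Clue 10: the turtle owner is in house 2.
The lizard owner is in house 3 (clue 10).
That leaves bird as the pet for house 1.
The only pet still possible for house 5 is snake.
So: house 1 = violin/bird/sunflower, house 2 = trumpet/turtle/peony, house 3 = flute/lizard/dahlia, house 4 = guitar/rabbit/rose, house 5 = piano/snake/poppy.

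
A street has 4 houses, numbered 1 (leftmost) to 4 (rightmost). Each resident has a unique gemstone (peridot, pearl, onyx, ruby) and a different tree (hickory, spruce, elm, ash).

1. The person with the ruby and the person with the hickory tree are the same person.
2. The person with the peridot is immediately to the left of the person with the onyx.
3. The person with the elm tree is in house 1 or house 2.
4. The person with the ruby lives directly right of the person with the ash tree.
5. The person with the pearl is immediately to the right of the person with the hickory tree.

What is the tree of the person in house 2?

ash

House 1's gemstone must be peridot (nothing else left).
House 4 tree: only spruce fits.
By clue 2, the person with the onyx is in house 2.
House 3's gemstone must be ruby (nothing else left).
The only gemstone still possible for house 4 is pearl.
That leaves hickory as the tree for house 3.
Clue 4: the person with the ash tree is in house 2.
House 1's tree must be elm (nothing else left).
So: house 1 = peridot/elm, house 2 = onyx/ash, house 3 = ruby/hickory, house 4 = pearl/spruce.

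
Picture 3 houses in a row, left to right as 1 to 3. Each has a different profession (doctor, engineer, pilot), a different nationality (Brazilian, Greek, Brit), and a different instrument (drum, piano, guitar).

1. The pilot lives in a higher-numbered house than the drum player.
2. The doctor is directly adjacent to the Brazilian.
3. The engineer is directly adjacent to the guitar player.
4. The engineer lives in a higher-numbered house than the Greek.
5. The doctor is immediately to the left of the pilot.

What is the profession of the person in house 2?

The only profession still possible for house 1 is doctor.
From clue 2, the Brazilian must be in house 2.
Clue 5 places the pilot in house 2.
The only profession still possible for house 3 is engineer.
House 1's nationality must be Greek (nothing else left).
The only nationality still possible for house 3 is Brit.
The drum player is in house 1 (clue 1).
Clue 3 places the guitar player in house 2.
That leaves piano as the instrument for house 3.
So: house 1 = doctor/Greek/drum, house 2 = pilot/Brazilian/guitar, house 3 = engineer/Brit/piano.

pilot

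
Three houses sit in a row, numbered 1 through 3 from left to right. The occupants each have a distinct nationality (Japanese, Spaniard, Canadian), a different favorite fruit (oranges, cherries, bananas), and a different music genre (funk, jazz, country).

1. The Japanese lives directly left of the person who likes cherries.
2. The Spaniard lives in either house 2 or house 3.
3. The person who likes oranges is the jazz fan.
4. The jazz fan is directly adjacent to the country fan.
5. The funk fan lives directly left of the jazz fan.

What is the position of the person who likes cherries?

3

House 1's favorite fruit must be bananas (nothing else left).
The Japanese is narrowed to house 1 or 2; consider each.
Placing it in house 1 leads to a contradiction, so it's in house 2.
The person who likes cherries is in house 3 (clue 1).
So house 1 gets Canadian for nationality.
House 3 nationality: only Spaniard fits.
The only favorite fruit still possible for house 2 is oranges.
By clue 3, the jazz fan is in house 2.
From clue 5, the funk fan must be in house 1.
So house 3 gets country for music genre.
So: house 1 = Canadian/bananas/funk, house 2 = Japanese/oranges/jazz, house 3 = Spaniard/cherries/country.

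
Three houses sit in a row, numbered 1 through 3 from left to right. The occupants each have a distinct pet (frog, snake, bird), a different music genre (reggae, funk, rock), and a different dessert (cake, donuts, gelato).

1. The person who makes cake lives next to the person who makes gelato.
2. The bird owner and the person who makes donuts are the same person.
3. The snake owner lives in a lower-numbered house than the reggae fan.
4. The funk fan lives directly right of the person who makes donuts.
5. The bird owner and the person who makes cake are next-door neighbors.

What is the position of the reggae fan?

The only music genre still possible for house 1 is rock.
House 3's pet must be frog (nothing else left).
The bird owner is narrowed to house 1 or 2; consider each.
Placing it in house 2 leads to a contradiction, so it's in house 1.
The person who makes donuts is in house 1 (clue 2).
By clue 4, the funk fan is in house 2.
Clue 5: the person who makes cake is in house 2.
That leaves snake as the pet for house 2.
House 3's music genre must be reggae (nothing else left).
That leaves gelato as the dessert for house 3.
So: house 1 = bird/rock/donuts, house 2 = snake/funk/cake, house 3 = frog/reggae/gelato.

3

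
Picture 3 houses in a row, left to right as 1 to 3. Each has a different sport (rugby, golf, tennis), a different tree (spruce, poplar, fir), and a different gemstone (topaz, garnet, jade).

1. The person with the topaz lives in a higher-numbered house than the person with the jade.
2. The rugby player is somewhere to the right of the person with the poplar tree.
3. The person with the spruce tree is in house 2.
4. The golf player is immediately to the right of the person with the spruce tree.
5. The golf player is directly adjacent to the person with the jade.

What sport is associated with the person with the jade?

The person with the spruce tree is in house 2 (clue 3).
Clue 4: the golf player is in house 3.
Clue 5 places the person with the jade in house 2.
House 1 sport: only tennis fits.
The only sport still possible for house 2 is rugby.
That leaves poplar as the tree for house 1.
House 3's tree must be fir (nothing else left).
House 1's gemstone must be garnet (nothing else left).
That leaves topaz as the gemstone for house 3.
So: house 1 = tennis/poplar/garnet, house 2 = rugby/spruce/jade, house 3 = golf/fir/topaz.

rugby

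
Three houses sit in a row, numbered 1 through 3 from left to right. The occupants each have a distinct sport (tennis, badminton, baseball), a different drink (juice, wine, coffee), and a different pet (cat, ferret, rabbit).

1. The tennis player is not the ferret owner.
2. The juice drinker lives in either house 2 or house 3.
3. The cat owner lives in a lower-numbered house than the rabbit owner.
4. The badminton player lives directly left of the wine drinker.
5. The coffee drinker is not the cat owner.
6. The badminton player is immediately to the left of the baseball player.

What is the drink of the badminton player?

That leaves coffee as the drink for house 1.
From clue 5, the cat owner must be in house 2.
The only pet still possible for house 1 is ferret.
So house 3 gets rabbit for pet.
House 1 sport: only badminton fits.
The wine drinker is in house 2 (clue 4).
By clue 6, the baseball player is in house 2.
That leaves tennis as the sport for house 3.
That leaves juice as the drink for house 3.
So: house 1 = badminton/coffee/ferret, house 2 = baseball/wine/cat, house 3 = tennis/juice/rabbit.

coffee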